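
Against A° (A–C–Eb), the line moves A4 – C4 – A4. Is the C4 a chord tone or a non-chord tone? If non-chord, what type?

Chord tone (the third of A diminished triad).

A diminished triad contains A, C, Eb; C is the third, so it is a chord tone.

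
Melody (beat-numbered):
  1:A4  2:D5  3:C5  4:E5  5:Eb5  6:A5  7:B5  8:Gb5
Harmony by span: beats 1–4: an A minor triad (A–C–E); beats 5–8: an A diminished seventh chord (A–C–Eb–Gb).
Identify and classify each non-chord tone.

D5 (beat 2) — appoggiatura; B5 (beat 7) — escape tone.

The harmony at that moment is A minor triad (A, C, E); D5 is not a chord tone.
It is approached by leap up from A4 and left by step down to C5.
Leap in, step out — an appoggiatura.
The harmony at that moment is A diminished seventh chord (A, C, Eb, Gb); B5 is not a chord tone.
It is approached by step up from A5 and left by leap down to Gb5.
Step in, leap out — an escape tone.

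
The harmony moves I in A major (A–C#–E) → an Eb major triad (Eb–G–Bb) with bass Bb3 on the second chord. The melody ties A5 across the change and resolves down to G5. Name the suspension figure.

At the second chord the bass is Bb3. The suspended A5 lies a seventh above the bass; after resolving down by step to G5, the interval above the bass becomes a sixth.
Suspension figures are named by those two intervals: 7–6.

7–6 suspension.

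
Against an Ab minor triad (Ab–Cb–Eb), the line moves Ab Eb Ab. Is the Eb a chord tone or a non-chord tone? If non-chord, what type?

Ab minor triad contains Ab, Cb, Eb; Eb is the fifth, so it is a chord tone.

Chord tone (the fifth of Ab minor triad).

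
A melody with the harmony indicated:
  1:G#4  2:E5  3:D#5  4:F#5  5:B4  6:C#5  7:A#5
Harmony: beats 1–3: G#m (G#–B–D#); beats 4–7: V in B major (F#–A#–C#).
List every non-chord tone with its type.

The harmony at that moment is G# minor triad (G#, B, D#); E5 is not a chord tone.
It is approached by leap up from G#4 and left by step down to D#5.
Leap in, step out — an appoggiatura.
The harmony at that moment is F# major triad (F#, A#, C#); B4 is not a chord tone.
It is approached by leap down from F#5 and left by step up to C#5.
Leap in, step out — an appoggiatura.

E5 (beat 2) — appoggiatura; B4 (beat 5) — appoggiatura.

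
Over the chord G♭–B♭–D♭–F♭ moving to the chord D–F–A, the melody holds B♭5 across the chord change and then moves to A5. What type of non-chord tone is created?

The harmony at that moment is D minor triad (D, F, A); B♭5 is not a chord tone.
It is held over (the same pitch as the preceding B♭5) and left by step down to A5.
Held over from the previous chord and resolving down by step — a suspension.

B♭5 is a suspension.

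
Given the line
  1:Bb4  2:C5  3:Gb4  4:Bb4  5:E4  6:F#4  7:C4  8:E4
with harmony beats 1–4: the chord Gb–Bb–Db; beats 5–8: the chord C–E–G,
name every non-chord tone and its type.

C5 (beat 2) — escape tone; F#4 (beat 6) — escape tone.

The harmony at that moment is Gb major triad (Gb, Bb, Db); C5 is not a chord tone.
It is approached by step up from Bb4 and left by leap down to Gb4.
Step in, leap out — an escape tone.
The harmony at that moment is C major triad (C, E, G); F#4 is not a chord tone.
It is approached by step up from E4 and left by leap down to C4.
Step in, leap out — an escape tone.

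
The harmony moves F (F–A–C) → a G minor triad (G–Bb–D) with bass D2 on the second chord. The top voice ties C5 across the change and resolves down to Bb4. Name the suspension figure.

7–6 suspension.

At the second chord the bass is D2. The suspended C5 lies a seventh above the bass; after resolving down by step to Bb4, the interval above the bass becomes a sixth.
Suspension figures are named by those two intervals: 7–6.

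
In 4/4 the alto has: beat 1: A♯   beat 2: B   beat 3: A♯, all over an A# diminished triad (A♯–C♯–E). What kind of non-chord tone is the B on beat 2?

Upper neighbor tone.

The harmony at that moment is A♯ diminished triad (A♯, C♯, E); B is not a chord tone.
It is approached by step up from A♯ and left by step down to A♯.
Step away and step back to the same note — a neighbor tone (upper neighbor).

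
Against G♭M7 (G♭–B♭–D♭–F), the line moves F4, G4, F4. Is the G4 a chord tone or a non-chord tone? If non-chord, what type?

Non-chord tone — a neighbor tone.

The harmony at that moment is G♭ major seventh chord (G♭, B♭, D♭, F); G4 is not a chord tone.
It is approached by step up from F4 and left by step down to F4.
Step away and step back to the same note — a neighbor tone (upper neighbor).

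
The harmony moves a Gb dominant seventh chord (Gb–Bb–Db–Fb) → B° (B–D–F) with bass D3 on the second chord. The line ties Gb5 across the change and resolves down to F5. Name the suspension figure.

4–3 suspension.

At the second chord the bass is D3. The suspended Gb5 lies a fourth above the bass; after resolving down by step to F5, the interval above the bass becomes a third.
Suspension figures are named by those two intervals: 4–3.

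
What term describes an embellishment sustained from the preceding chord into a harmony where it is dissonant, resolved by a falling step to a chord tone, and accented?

Approach: by preparation — the pitch is first a chord tone, then held (tied or repeated) while the harmony changes under it. Departure: down by step. Metric position: strong.
A prepared dissonance that resolves downward by step — a suspension. (The same figure resolving upward would be a retardation.)

Suspension.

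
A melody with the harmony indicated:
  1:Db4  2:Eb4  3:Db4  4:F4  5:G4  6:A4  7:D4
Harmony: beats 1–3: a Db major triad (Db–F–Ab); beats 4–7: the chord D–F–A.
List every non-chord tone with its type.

The harmony at that moment is Db major triad (Db, F, Ab); Eb4 is not a chord tone.
It is approached by step up from Db4 and left by step down to Db4.
Step away and step back to the same note — a neighbor tone (upper neighbor).
The harmony at that moment is D minor triad (D, F, A); G4 is not a chord tone.
It is approached by step up from F4 and left by step up to A4.
Step in, step out in the same direction — a passing tone.

Eb4 (beat 2) — neighbor tone; G4 (beat 5) — passing tone.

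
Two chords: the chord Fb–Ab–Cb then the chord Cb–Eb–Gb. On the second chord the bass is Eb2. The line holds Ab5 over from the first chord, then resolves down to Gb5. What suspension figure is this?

At the second chord the bass is Eb2. The suspended Ab5 lies a fourth above the bass; after resolving down by step to Gb5, the interval above the bass becomes a third.
Suspension figures are named by those two intervals: 4–3.

4–3 suspension.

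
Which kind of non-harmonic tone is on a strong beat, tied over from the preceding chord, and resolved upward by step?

Approach: by preparation — the pitch is first a chord tone, then held (tied or repeated) while the harmony changes under it. Departure: up by step. Metric position: strong.
A prepared dissonance that resolves upward by step — a retardation. (The same figure resolving downward would be a suspension.)

Retardation.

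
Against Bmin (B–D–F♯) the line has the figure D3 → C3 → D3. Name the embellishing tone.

The harmony at that moment is B minor triad (B, D, F♯); C3 is not a chord tone.
It is approached by step down from D3 and left by step up to D3.
Step away and step back to the same note — a neighbor tone (lower neighbor).

C3 is a neighbor tone.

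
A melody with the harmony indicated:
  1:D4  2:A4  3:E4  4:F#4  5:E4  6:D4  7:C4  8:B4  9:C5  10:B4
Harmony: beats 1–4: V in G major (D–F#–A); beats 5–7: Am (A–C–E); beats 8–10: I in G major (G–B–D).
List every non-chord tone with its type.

The harmony at that moment is D major triad (D, F#, A); E4 is not a chord tone.
It is approached by leap down from A4 and left by step up to F#4.
Leap in, step out — an appoggiatura.
The harmony at that moment is A minor triad (A, C, E); D4 is not a chord tone.
It is approached by step down from E4 and left by step down to C4.
Step in, step out in the same direction — a passing tone.
The harmony at that moment is G major triad (G, B, D); C5 is not a chord tone.
It is approached by step up from B4 and left by step down to B4.
Step away and step back to the same note — a neighbor tone (upper neighbor).

E4 (beat 3) — appoggiatura; D4 (beat 6) — passing tone; C5 (beat 9) — neighbor tone.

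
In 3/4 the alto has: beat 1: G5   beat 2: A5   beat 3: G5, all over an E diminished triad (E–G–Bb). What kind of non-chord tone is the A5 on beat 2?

The harmony at that moment is E diminished triad (E, G, Bb); A5 is not a chord tone.
It is approached by step up from G5 and left by step down to G5.
Step away and step back to the same note — a neighbor tone (upper neighbor).

Upper neighbor tone.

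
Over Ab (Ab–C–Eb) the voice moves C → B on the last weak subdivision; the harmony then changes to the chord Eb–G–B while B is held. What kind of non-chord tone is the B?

The harmony at that moment is Ab major triad (Ab, C, Eb); B is not a chord tone.
It is approached by step down from C and then sustained as the same pitch into the next harmony.
Arriving early and becoming a chord tone when the harmony changes — an anticipation.

B is an anticipation.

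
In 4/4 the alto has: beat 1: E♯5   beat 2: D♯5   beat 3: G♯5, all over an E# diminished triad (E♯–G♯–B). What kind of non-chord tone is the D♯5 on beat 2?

The harmony at that moment is E♯ diminished triad (E♯, G♯, B); D♯5 is not a chord tone.
It is approached by step down from E♯5 and left by leap up to G♯5.
Step in, leap out, on a weak beat — an escape tone.

Escape tone.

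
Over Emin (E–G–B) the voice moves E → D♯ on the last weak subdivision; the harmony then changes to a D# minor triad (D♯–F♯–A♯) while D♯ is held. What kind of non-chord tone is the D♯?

D♯ is an anticipation.

The harmony at that moment is E minor triad (E, G, B); D♯ is not a chord tone.
It is approached by step down from E and then sustained as the same pitch into the next harmony.
Arriving early and becoming a chord tone when the harmony changes — an anticipation.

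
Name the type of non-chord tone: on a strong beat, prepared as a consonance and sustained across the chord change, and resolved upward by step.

Retardation.

Approach: by preparation — the pitch is first a chord tone, then held (tied or repeated) while the harmony changes under it. Departure: up by step. Metric position: strong.
A prepared dissonance that resolves upward by step — a retardation. (The same figure resolving downward would be a suspension.)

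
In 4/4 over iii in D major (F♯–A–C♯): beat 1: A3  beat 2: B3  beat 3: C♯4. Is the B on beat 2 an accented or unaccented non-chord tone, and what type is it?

Unaccented passing tone.

The harmony at that moment is F♯ minor triad (F♯, A, C♯); B3 is not a chord tone.
It is approached by step up from A3 and left by step up to C♯4.
Step in, step out in the same direction — a passing tone.
It falls on a weak beat, so it is unaccented.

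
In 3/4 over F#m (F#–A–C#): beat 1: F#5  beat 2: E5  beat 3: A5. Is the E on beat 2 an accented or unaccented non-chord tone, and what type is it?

Unaccented escape tone.

The harmony at that moment is F# minor triad (F#, A, C#); E5 is not a chord tone.
It is approached by step down from F#5 and left by leap up to A5.
Step in, leap out — an escape tone.
It falls on a weak beat, so it is unaccented.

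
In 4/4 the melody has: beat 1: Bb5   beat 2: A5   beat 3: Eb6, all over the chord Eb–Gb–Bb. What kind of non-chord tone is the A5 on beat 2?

The harmony at that moment is Eb minor triad (Eb, Gb, Bb); A5 is not a chord tone.
It is approached by step down from Bb5 and left by leap up to Eb6.
Step in, leap out, on a weak beat — an escape tone.

Escape tone.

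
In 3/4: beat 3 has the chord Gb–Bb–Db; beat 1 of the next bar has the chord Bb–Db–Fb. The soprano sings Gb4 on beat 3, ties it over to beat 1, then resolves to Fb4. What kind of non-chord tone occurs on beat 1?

The harmony at that moment is Bb diminished triad (Bb, Db, Fb); Gb4 is not a chord tone.
It is held over (the same pitch as the preceding Gb4) and left by step down to Fb4.
Held over from the previous chord and resolving down by step — a suspension.

Suspension.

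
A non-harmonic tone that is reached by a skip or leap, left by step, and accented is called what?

Appoggiatura.

Approach: by leap. Departure: by step. Metric position: strong.
Leap in, step out, in a metrically strong position — an appoggiatura. (It is the mirror image of the escape tone, which steps in and leaps out from a weak position.)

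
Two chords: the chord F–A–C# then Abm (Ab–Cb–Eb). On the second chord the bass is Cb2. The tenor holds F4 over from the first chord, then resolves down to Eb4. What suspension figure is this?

4–3 suspension.

At the second chord the bass is Cb2. The suspended F4 lies a fourth above the bass; after resolving down by step to Eb4, the interval above the bass becomes a third.
Suspension figures are named by those two intervals: 4–3.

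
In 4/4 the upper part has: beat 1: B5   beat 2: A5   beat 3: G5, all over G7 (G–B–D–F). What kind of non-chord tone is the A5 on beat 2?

Passing tone.

The harmony at that moment is G dominant seventh chord (G, B, D, F); A5 is not a chord tone.
It is approached by step down from B5 and left by step down to G5.
Step in, step out in the same direction — a passing tone.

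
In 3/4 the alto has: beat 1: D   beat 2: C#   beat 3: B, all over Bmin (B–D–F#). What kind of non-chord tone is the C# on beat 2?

Passing tone.

The harmony at that moment is B minor triad (B, D, F#); C# is not a chord tone.
It is approached by step down from D and left by step down to B.
Step in, step out in the same direction — a passing tone.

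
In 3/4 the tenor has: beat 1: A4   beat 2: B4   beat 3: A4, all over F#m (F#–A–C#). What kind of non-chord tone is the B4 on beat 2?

The harmony at that moment is F# minor triad (F#, A, C#); B4 is not a chord tone.
It is approached by step up from A4 and left by step down to A4.
Step away and step back to the same note — a neighbor tone (upper neighbor).

Upper neighbor tone.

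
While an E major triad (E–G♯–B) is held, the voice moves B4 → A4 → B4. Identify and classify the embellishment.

A4 is a neighbor tone.

The harmony at that moment is E major triad (E, G♯, B); A4 is not a chord tone.
It is approached by step down from B4 and left by step up to B4.
Step away and step back to the same note — a neighbor tone (lower neighbor).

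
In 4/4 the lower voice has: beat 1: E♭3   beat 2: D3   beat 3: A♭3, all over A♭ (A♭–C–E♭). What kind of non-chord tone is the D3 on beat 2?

The harmony at that moment is A♭ major triad (A♭, C, E♭); D3 is not a chord tone.
It is approached by step down from E♭3 and left by leap up to A♭3.
Step in, leap out, on a weak beat — an escape tone.

Escape tone.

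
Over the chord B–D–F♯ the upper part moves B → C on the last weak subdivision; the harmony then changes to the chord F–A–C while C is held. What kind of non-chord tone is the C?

The harmony at that moment is B minor triad (B, D, F♯); C is not a chord tone.
It is approached by step up from B and then sustained as the same pitch into the next harmony.
Arriving early and becoming a chord tone when the harmony changes — an anticipation.

C is an anticipation.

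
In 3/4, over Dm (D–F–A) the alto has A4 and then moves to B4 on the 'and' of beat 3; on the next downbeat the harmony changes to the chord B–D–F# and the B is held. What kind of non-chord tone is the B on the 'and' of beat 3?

Anticipation.

The harmony at that moment is D minor triad (D, F, A); B4 is not a chord tone.
It is approached by step up from A4 and then sustained as the same pitch into the next harmony.
Arriving early and becoming a chord tone when the harmony changes — an anticipation.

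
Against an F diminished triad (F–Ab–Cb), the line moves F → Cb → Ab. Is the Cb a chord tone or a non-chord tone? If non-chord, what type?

F diminished triad contains F, Ab, Cb; Cb is the fifth, so it is a chord tone.

Chord tone (the fifth of F diminished triad).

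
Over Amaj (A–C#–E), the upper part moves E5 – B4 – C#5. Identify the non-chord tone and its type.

The harmony at that moment is A major triad (A, C#, E); B4 is not a chord tone.
It is approached by leap down from E5 and left by step up to C#5.
Leap in, step out — an appoggiatura.

B4 is an appoggiatura.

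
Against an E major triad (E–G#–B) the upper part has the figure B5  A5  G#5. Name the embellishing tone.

The harmony at that moment is E major triad (E, G#, B); A5 is not a chord tone.
It is approached by step down from B5 and left by step down to G#5.
Step in, step out in the same direction — a passing tone.

A5 is a passing tone.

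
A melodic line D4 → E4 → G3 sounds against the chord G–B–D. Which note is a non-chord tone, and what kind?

The harmony at that moment is G major triad (G, B, D); E4 is not a chord tone.
It is approached by step up from D4 and left by leap down to G3.
Step in, leap out — an escape tone.

E4 is an escape tone.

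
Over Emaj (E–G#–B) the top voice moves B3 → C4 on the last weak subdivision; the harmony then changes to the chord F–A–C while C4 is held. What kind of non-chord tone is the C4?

C4 is an anticipation.

The harmony at that moment is E major triad (E, G#, B); C4 is not a chord tone.
It is approached by step up from B3 and then sustained as the same pitch into the next harmony.
Arriving early and becoming a chord tone when the harmony changes — an anticipation.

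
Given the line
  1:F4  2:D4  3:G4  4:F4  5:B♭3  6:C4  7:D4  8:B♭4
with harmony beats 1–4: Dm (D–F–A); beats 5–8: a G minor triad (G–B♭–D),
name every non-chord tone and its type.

G4 (beat 3) — appoggiatura; C4 (beat 6) — passing tone.

The harmony at that moment is D minor triad (D, F, A); G4 is not a chord tone.
It is approached by leap up from D4 and left by step down to F4.
Leap in, step out — an appoggiatura.
The harmony at that moment is G minor triad (G, B♭, D); C4 is not a chord tone.
It is approached by step up from B♭3 and left by step up to D4.
Step in, step out in the same direction — a passing tone.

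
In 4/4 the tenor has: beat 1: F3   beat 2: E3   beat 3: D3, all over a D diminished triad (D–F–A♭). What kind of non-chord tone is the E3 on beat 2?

Passing tone.

The harmony at that moment is D diminished triad (D, F, A♭); E3 is not a chord tone.
It is approached by step down from F3 and left by step down to D3.
Step in, step out in the same direction — a passing tone.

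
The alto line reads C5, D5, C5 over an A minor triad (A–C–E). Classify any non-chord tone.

D5 is a neighbor tone.

The harmony at that moment is A minor triad (A, C, E); D5 is not a chord tone.
It is approached by step up from C5 and left by step down to C5.
Step away and step back to the same note — a neighbor tone (upper neighbor).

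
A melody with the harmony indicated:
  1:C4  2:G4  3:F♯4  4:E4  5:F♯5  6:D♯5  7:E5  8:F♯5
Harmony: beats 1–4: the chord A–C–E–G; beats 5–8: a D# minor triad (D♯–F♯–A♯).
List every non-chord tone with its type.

The harmony at that moment is A minor seventh chord (A, C, E, G); F♯4 is not a chord tone.
It is approached by step down from G4 and left by step down to E4.
Step in, step out in the same direction — a passing tone.
The harmony at that moment is D♯ minor triad (D♯, F♯, A♯); E5 is not a chord tone.
It is approached by step up from D♯5 and left by step up to F♯5.
Step in, step out in the same direction — a passing tone.

F♯4 (beat 3) — passing tone; E5 (beat 7) — passing tone.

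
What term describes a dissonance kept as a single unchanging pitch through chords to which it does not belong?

Approach: none. Departure: none — a single pitch is sustained while the chords change around it, passing through harmonies that do not contain it.
No melodic motion at all; the dissonance is created entirely by the moving harmonies against the stationary note — a pedal tone (pedal point).

Pedal tone.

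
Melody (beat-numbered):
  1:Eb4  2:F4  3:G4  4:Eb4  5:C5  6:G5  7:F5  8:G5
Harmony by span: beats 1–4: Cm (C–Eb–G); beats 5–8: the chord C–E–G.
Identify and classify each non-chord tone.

The harmony at that moment is C minor triad (C, Eb, G); F4 is not a chord tone.
It is approached by step up from Eb4 and left by step up to G4.
Step in, step out in the same direction — a passing tone.
The harmony at that moment is C major triad (C, E, G); F5 is not a chord tone.
It is approached by step down from G5 and left by step up to G5.
Step away and step back to the same note — a neighbor tone (lower neighbor).

F4 (beat 2) — passing tone; F5 (beat 7) — neighbor tone.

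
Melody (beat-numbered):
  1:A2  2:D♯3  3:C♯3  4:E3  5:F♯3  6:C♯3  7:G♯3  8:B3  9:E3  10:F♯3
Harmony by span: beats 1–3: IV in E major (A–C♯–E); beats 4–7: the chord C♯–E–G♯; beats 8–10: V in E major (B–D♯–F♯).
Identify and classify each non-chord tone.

The harmony at that moment is A major triad (A, C♯, E); D♯3 is not a chord tone.
It is approached by leap up from A2 and left by step down to C♯3.
Leap in, step out — an appoggiatura.
The harmony at that moment is C♯ minor triad (C♯, E, G♯); F♯3 is not a chord tone.
It is approached by step up from E3 and left by leap down to C♯3.
Step in, leap out — an escape tone.
The harmony at that moment is B major triad (B, D♯, F♯); E3 is not a chord tone.
It is approached by leap down from B3 and left by step up to F♯3.
Leap in, step out — an appoggiatura.

D♯3 (beat 2) — appoggiatura; F♯3 (beat 5) — escape tone; E3 (beat 9) — appoggiatura.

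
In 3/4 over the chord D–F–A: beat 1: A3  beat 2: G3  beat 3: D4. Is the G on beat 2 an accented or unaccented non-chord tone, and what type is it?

The harmony at that moment is D minor triad (D, F, A); G3 is not a chord tone.
It is approached by step down from A3 and left by leap up to D4.
Step in, leap out — an escape tone.
It falls on a weak beat, so it is unaccented.

Unaccented escape tone.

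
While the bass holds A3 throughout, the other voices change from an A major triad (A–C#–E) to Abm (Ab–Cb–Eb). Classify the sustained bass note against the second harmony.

The harmony at that moment is Ab minor triad (Ab, Cb, Eb); A3 is not a chord tone.
It is held over (the same pitch as the preceding A3) and then sustained as the same pitch into the next harmony.
Sustained through a change of harmony — a pedal tone.

Pedal tone (pedal point).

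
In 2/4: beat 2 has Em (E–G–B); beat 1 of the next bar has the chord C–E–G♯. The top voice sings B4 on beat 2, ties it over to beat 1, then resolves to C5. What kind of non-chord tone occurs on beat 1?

The harmony at that moment is C augmented triad (C, E, G♯); B4 is not a chord tone.
It is held over (the same pitch as the preceding B4) and left by step up to C5.
Held over from the previous chord and resolving up by step — a retardation.

Retardation.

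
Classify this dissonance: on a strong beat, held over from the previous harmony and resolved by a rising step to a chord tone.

Approach: by preparation — the pitch is first a chord tone, then held (tied or repeated) while the harmony changes under it. Departure: up by step. Metric position: strong.
A prepared dissonance that resolves upward by step — a retardation. (The same figure resolving downward would be a suspension.)

Retardation.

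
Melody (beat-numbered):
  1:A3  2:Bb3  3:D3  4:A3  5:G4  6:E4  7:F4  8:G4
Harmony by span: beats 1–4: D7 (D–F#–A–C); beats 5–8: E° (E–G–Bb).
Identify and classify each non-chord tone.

Bb3 (beat 2) — escape tone; F4 (beat 7) — passing tone.

The harmony at that moment is D dominant seventh chord (D, F#, A, C); Bb3 is not a chord tone.
It is approached by step up from A3 and left by leap down to D3.
Step in, leap out — an escape tone.
The harmony at that moment is E diminished triad (E, G, Bb); F4 is not a chord tone.
It is approached by step up from E4 and left by step up to G4.
Step in, step out in the same direction — a passing tone.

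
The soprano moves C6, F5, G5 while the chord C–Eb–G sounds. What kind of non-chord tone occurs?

The harmony at that moment is C minor triad (C, Eb, G); F5 is not a chord tone.
It is approached by leap down from C6 and left by step up to G5.
Leap in, step out — an appoggiatura.

F5 is an appoggiatura.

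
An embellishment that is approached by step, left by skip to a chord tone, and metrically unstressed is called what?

Escape tone.

Approach: by step. Departure: by leap. Metric position: weak.
Step in, leap out, from a weak position — an escape tone (échappée). (It is the mirror image of the appoggiatura, which leaps in and steps out on a strong beat.)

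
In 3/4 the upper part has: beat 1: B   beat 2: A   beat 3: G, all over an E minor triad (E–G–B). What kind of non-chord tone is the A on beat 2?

The harmony at that moment is E minor triad (E, G, B); A is not a chord tone.
It is approached by step down from B and left by step down to G.
Step in, step out in the same direction — a passing tone.

Passing tone.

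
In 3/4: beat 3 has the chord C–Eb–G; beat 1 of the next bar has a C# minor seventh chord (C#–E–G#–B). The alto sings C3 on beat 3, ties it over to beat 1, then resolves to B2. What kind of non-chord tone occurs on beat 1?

Suspension.

The harmony at that moment is C# minor seventh chord (C#, E, G#, B); C3 is not a chord tone.
It is held over (the same pitch as the preceding C3) and left by step down to B2.
Held over from the previous chord and resolving down by step — a suspension.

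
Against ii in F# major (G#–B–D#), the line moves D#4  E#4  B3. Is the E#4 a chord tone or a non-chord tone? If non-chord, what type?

Non-chord tone — an escape tone.

The harmony at that moment is G# minor triad (G#, B, D#); E#4 is not a chord tone.
It is approached by step up from D#4 and left by leap down to B3.
Step in, leap out — an escape tone.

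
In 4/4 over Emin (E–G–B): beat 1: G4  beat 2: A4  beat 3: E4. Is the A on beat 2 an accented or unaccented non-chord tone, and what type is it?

Unaccented escape tone.

The harmony at that moment is E minor triad (E, G, B); A4 is not a chord tone.
It is approached by step up from G4 and left by leap down to E4.
Step in, leap out — an escape tone.
It falls on a weak beat, so it is unaccented.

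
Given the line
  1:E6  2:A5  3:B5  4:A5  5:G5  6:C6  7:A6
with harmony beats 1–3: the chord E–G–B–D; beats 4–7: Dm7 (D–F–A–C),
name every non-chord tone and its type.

A5 (beat 2) — appoggiatura; G5 (beat 5) — escape tone.

The harmony at that moment is E minor seventh chord (E, G, B, D); A5 is not a chord tone.
It is approached by leap down from E6 and left by step up to B5.
Leap in, step out — an appoggiatura.
The harmony at that moment is D minor seventh chord (D, F, A, C); G5 is not a chord tone.
It is approached by step down from A5 and left by leap up to C6.
Step in, leap out — an escape tone.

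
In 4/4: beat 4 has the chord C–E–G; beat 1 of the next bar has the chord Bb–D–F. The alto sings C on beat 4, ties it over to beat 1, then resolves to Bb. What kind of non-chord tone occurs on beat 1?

Suspension.

The harmony at that moment is Bb major triad (Bb, D, F); C is not a chord tone.
It is held over (the same pitch as the preceding C) and left by step down to Bb.
Held over from the previous chord and resolving down by step — a suspension.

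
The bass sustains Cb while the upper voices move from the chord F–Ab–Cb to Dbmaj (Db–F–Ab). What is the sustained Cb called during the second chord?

The harmony at that moment is Db major triad (Db, F, Ab); Cb is not a chord tone.
It is held over (the same pitch as the preceding Cb) and then sustained as the same pitch into the next harmony.
Sustained through a change of harmony — a pedal tone.

Pedal tone (pedal point).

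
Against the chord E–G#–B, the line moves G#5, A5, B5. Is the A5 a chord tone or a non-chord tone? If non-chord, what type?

Non-chord tone — a passing tone.

The harmony at that moment is E major triad (E, G#, B); A5 is not a chord tone.
It is approached by step up from G#5 and left by step up to B5.
Step in, step out in the same direction — a passing tone.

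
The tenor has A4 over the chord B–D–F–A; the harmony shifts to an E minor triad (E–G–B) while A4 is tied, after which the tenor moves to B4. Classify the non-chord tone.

A4 is a retardation.

The harmony at that moment is E minor triad (E, G, B); A4 is not a chord tone.
It is held over (the same pitch as the preceding A4) and left by step up to B4.
Held over from the previous chord and resolving up by step — a retardation.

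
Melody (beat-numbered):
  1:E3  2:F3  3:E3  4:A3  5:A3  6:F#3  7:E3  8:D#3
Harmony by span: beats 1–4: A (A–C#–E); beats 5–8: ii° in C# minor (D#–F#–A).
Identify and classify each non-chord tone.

The harmony at that moment is A major triad (A, C#, E); F3 is not a chord tone.
It is approached by step up from E3 and left by step down to E3.
Step away and step back to the same note — a neighbor tone (upper neighbor).
The harmony at that moment is D# diminished triad (D#, F#, A); E3 is not a chord tone.
It is approached by step down from F#3 and left by step down to D#3.
Step in, step out in the same direction — a passing tone.

F3 (beat 2) — neighbor tone; E3 (beat 7) — passing tone.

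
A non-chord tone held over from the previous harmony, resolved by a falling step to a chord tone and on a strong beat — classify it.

Suspension.

Approach: by preparation — the pitch is first a chord tone, then held (tied or repeated) while the harmony changes under it. Departure: down by step. Metric position: strong.
A prepared dissonance that resolves downward by step — a suspension. (The same figure resolving upward would be a retardation.)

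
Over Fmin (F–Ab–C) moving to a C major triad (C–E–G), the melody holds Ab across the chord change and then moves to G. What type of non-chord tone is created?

The harmony at that moment is C major triad (C, E, G); Ab is not a chord tone.
It is held over (the same pitch as the preceding Ab) and left by step down to G.
Held over from the previous chord and resolving down by step — a suspension.

Ab is a suspension.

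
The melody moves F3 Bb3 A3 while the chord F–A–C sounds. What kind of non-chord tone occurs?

Bb3 is an appoggiatura.

The harmony at that moment is F major triad (F, A, C); Bb3 is not a chord tone.
It is approached by leap up from F3 and left by step down to A3.
Leap in, step out — an appoggiatura.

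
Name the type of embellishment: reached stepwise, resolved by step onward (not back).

Passing tone.

Approach: by step. Departure: by step, continuing in the same direction.
Stepwise on both sides with no change of direction means the note fills in the space between two different chord tones — a passing tone. (Had it turned back to its starting note it would be a neighbor tone instead.)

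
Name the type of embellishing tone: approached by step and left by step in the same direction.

Passing tone.

Approach: by step. Departure: by step, continuing in the same direction.
Stepwise on both sides with no change of direction means the note fills in the space between two different chord tones — a passing tone. (Had it turned back to its starting note it would be a neighbor tone instead.)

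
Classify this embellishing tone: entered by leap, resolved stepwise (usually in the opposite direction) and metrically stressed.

Approach: by leap. Departure: by step. Metric position: strong.
Leap in, step out, in a metrically strong position — an appoggiatura. (It is the mirror image of the escape tone, which steps in and leaps out from a weak position.)

Appoggiatura.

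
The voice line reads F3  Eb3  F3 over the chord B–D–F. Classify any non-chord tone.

The harmony at that moment is B diminished triad (B, D, F); Eb3 is not a chord tone.
It is approached by step down from F3 and left by step up to F3.
Step away and step back to the same note — a neighbor tone (lower neighbor).

Eb3 is a neighbor tone.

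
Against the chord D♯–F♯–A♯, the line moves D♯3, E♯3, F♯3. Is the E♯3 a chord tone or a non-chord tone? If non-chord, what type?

Non-chord tone — a passing tone.

The harmony at that moment is D♯ minor triad (D♯, F♯, A♯); E♯3 is not a chord tone.
It is approached by step up from D♯3 and left by step up to F♯3.
Step in, step out in the same direction — a passing tone.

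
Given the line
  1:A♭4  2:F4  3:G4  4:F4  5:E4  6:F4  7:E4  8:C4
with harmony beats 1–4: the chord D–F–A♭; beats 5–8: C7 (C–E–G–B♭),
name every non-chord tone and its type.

The harmony at that moment is D diminished triad (D, F, A♭); G4 is not a chord tone.
It is approached by step up from F4 and left by step down to F4.
Step away and step back to the same note — a neighbor tone (upper neighbor).
The harmony at that moment is C dominant seventh chord (C, E, G, B♭); F4 is not a chord tone.
It is approached by step up from E4 and left by step down to E4.
Step away and step back to the same note — a neighbor tone (upper neighbor).

G4 (beat 3) — neighbor tone; F4 (beat 6) — neighbor tone.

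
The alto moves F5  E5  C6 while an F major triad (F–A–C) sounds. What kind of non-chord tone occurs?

The harmony at that moment is F major triad (F, A, C); E5 is not a chord tone.
It is approached by step down from F5 and left by leap up to C6.
Step in, leap out — an escape tone.

E5 is an escape tone.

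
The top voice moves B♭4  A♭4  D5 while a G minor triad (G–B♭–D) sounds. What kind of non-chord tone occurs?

The harmony at that moment is G minor triad (G, B♭, D); A♭4 is not a chord tone.
It is approached by step down from B♭4 and left by leap up to D5.
Step in, leap out — an escape tone.

A♭4 is an escape tone.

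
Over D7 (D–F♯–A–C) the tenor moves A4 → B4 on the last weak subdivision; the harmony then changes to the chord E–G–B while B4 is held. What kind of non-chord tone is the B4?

The harmony at that moment is D dominant seventh chord (D, F♯, A, C); B4 is not a chord tone.
It is approached by step up from A4 and then sustained as the same pitch into the next harmony.
Arriving early and becoming a chord tone when the harmony changes — an anticipation.

B4 is an anticipation.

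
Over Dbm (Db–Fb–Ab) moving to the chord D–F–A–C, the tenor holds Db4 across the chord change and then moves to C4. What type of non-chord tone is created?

Db4 is a suspension.

The harmony at that moment is D minor seventh chord (D, F, A, C); Db4 is not a chord tone.
It is held over (the same pitch as the preceding Db4) and left by step down to C4.
Held over from the previous chord and resolving down by step — a suspension.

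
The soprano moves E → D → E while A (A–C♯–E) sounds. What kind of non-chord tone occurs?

D is a neighbor tone.

The harmony at that moment is A major triad (A, C♯, E); D is not a chord tone.
It is approached by step down from E and left by step up to E.
Step away and step back to the same note — a neighbor tone (lower neighbor).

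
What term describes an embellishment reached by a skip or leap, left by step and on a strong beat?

Appoggiatura.

Approach: by leap. Departure: by step. Metric position: strong.
Leap in, step out, in a metrically strong position — an appoggiatura. (It is the mirror image of the escape tone, which steps in and leaps out from a weak position.)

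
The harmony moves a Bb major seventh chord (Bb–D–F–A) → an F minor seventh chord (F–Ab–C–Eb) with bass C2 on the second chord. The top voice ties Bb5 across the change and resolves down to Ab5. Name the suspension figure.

At the second chord the bass is C2. The suspended Bb5 lies a seventh above the bass; after resolving down by step to Ab5, the interval above the bass becomes a sixth.
Suspension figures are named by those two intervals: 7–6.

7–6 suspension.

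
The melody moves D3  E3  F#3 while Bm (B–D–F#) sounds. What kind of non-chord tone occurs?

The harmony at that moment is B minor triad (B, D, F#); E3 is not a chord tone.
It is approached by step up from D3 and left by step up to F#3.
Step in, step out in the same direction — a passing tone.

E3 is a passing tone.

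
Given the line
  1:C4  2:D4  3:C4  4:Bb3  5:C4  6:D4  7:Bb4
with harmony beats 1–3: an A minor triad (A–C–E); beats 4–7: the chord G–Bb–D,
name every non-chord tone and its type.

D4 (beat 2) — neighbor tone; C4 (beat 5) — passing tone.

The harmony at that moment is A minor triad (A, C, E); D4 is not a chord tone.
It is approached by step up from C4 and left by step down to C4.
Step away and step back to the same note — a neighbor tone (upper neighbor).
The harmony at that moment is G minor triad (G, Bb, D); C4 is not a chord tone.
It is approached by step up from Bb3 and left by step up to D4.
Step in, step out in the same direction — a passing tone.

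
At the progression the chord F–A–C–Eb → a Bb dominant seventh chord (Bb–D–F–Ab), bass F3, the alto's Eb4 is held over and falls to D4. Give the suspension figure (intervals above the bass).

7–6 suspension.

At the second chord the bass is F3. The suspended Eb4 lies a seventh above the bass; after resolving down by step to D4, the interval above the bass becomes a sixth.
Suspension figures are named by those two intervals: 7–6.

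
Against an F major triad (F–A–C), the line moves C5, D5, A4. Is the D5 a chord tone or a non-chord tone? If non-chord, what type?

The harmony at that moment is F major triad (F, A, C); D5 is not a chord tone.
It is approached by step up from C5 and left by leap down to A4.
Step in, leap out — an escape tone.

Non-chord tone — an escape tone.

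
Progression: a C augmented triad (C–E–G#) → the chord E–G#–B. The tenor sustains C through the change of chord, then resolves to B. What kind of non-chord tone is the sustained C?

C is a suspension.

The harmony at that moment is E major triad (E, G#, B); C is not a chord tone.
It is held over (the same pitch as the preceding C) and left by step down to B.
Held over from the previous chord and resolving down by step — a suspension.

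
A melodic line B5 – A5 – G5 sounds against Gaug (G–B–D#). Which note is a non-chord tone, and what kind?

The harmony at that moment is G augmented triad (G, B, D#); A5 is not a chord tone.
It is approached by step down from B5 and left by step down to G5.
Step in, step out in the same direction — a passing tone.

A5 is a passing tone.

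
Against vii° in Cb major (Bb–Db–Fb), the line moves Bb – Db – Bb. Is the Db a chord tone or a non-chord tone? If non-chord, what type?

Chord tone (the third of Bb diminished triad).

Bb diminished triad contains Bb, Db, Fb; Db is the third, so it is a chord tone.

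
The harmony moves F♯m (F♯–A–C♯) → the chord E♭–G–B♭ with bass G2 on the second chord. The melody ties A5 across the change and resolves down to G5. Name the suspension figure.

9–8 suspension.

At the second chord the bass is G2. The suspended A5 lies a ninth above the bass; after resolving down by step to G5, the interval above the bass becomes an octave.
Suspension figures are named by those two intervals: 9–8.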